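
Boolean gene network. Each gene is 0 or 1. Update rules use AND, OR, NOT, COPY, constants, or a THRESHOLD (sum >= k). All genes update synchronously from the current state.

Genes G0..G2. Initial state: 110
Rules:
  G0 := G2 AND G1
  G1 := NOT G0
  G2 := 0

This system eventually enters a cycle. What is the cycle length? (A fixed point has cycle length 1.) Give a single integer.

Step 0: 110
Step 1: G0=G2&G1=0&1=0 G1=NOT G0=NOT 1=0 G2=0(const) -> 000
Step 2: G0=G2&G1=0&0=0 G1=NOT G0=NOT 0=1 G2=0(const) -> 010
Step 3: G0=G2&G1=0&1=0 G1=NOT G0=NOT 0=1 G2=0(const) -> 010
State from step 3 equals state from step 2 -> cycle length 1

Answer: 1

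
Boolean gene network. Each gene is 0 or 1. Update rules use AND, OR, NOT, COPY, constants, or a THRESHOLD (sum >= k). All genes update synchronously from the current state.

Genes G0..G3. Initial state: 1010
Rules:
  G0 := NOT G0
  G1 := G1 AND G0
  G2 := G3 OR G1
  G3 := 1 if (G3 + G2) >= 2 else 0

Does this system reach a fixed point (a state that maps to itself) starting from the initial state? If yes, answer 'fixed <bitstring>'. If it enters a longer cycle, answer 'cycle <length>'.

Answer: cycle 2

Derivation:
Step 0: 1010
Step 1: G0=NOT G0=NOT 1=0 G1=G1&G0=0&1=0 G2=G3|G1=0|0=0 G3=(0+1>=2)=0 -> 0000
Step 2: G0=NOT G0=NOT 0=1 G1=G1&G0=0&0=0 G2=G3|G1=0|0=0 G3=(0+0>=2)=0 -> 1000
Step 3: G0=NOT G0=NOT 1=0 G1=G1&G0=0&1=0 G2=G3|G1=0|0=0 G3=(0+0>=2)=0 -> 0000
Cycle of length 2 starting at step 1 -> no fixed point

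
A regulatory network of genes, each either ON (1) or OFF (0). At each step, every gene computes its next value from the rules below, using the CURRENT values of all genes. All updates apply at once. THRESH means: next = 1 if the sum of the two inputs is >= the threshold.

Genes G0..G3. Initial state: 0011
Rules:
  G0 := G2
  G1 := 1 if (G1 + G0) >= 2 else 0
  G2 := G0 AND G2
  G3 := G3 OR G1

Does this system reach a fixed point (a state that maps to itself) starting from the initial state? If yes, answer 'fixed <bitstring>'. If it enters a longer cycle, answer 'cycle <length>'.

Answer: fixed 0001

Derivation:
Step 0: 0011
Step 1: G0=G2=1 G1=(0+0>=2)=0 G2=G0&G2=0&1=0 G3=G3|G1=1|0=1 -> 1001
Step 2: G0=G2=0 G1=(0+1>=2)=0 G2=G0&G2=1&0=0 G3=G3|G1=1|0=1 -> 0001
Step 3: G0=G2=0 G1=(0+0>=2)=0 G2=G0&G2=0&0=0 G3=G3|G1=1|0=1 -> 0001
Fixed point reached at step 2: 0001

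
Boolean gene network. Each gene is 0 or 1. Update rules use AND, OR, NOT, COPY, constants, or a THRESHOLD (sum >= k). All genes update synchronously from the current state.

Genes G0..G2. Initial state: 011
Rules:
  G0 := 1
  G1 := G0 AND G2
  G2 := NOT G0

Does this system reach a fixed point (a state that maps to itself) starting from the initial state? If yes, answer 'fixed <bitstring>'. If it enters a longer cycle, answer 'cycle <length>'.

Answer: fixed 100

Derivation:
Step 0: 011
Step 1: G0=1(const) G1=G0&G2=0&1=0 G2=NOT G0=NOT 0=1 -> 101
Step 2: G0=1(const) G1=G0&G2=1&1=1 G2=NOT G0=NOT 1=0 -> 110
Step 3: G0=1(const) G1=G0&G2=1&0=0 G2=NOT G0=NOT 1=0 -> 100
Step 4: G0=1(const) G1=G0&G2=1&0=0 G2=NOT G0=NOT 1=0 -> 100
Fixed point reached at step 3: 100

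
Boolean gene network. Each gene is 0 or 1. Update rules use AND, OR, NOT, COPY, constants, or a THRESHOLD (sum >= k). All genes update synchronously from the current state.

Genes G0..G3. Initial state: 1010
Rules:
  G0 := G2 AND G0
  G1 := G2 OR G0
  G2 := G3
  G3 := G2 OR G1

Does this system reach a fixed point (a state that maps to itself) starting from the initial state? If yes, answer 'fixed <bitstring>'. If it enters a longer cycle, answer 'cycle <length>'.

Step 0: 1010
Step 1: G0=G2&G0=1&1=1 G1=G2|G0=1|1=1 G2=G3=0 G3=G2|G1=1|0=1 -> 1101
Step 2: G0=G2&G0=0&1=0 G1=G2|G0=0|1=1 G2=G3=1 G3=G2|G1=0|1=1 -> 0111
Step 3: G0=G2&G0=1&0=0 G1=G2|G0=1|0=1 G2=G3=1 G3=G2|G1=1|1=1 -> 0111
Fixed point reached at step 2: 0111

Answer: fixed 0111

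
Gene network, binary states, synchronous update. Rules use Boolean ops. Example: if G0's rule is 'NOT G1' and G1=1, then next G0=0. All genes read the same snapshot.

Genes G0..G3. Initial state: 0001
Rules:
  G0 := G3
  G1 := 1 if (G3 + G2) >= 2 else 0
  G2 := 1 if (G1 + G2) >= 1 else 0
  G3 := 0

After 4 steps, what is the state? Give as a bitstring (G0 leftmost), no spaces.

Step 1: G0=G3=1 G1=(1+0>=2)=0 G2=(0+0>=1)=0 G3=0(const) -> 1000
Step 2: G0=G3=0 G1=(0+0>=2)=0 G2=(0+0>=1)=0 G3=0(const) -> 0000
Step 3: G0=G3=0 G1=(0+0>=2)=0 G2=(0+0>=1)=0 G3=0(const) -> 0000
Step 4: G0=G3=0 G1=(0+0>=2)=0 G2=(0+0>=1)=0 G3=0(const) -> 0000

0000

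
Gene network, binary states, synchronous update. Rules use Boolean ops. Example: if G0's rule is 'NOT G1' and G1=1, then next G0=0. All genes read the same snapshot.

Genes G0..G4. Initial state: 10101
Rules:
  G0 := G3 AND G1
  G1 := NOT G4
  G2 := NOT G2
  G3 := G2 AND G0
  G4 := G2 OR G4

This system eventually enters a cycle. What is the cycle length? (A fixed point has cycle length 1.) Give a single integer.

Step 0: 10101
Step 1: G0=G3&G1=0&0=0 G1=NOT G4=NOT 1=0 G2=NOT G2=NOT 1=0 G3=G2&G0=1&1=1 G4=G2|G4=1|1=1 -> 00011
Step 2: G0=G3&G1=1&0=0 G1=NOT G4=NOT 1=0 G2=NOT G2=NOT 0=1 G3=G2&G0=0&0=0 G4=G2|G4=0|1=1 -> 00101
Step 3: G0=G3&G1=0&0=0 G1=NOT G4=NOT 1=0 G2=NOT G2=NOT 1=0 G3=G2&G0=1&0=0 G4=G2|G4=1|1=1 -> 00001
Step 4: G0=G3&G1=0&0=0 G1=NOT G4=NOT 1=0 G2=NOT G2=NOT 0=1 G3=G2&G0=0&0=0 G4=G2|G4=0|1=1 -> 00101
State from step 4 equals state from step 2 -> cycle length 2

Answer: 2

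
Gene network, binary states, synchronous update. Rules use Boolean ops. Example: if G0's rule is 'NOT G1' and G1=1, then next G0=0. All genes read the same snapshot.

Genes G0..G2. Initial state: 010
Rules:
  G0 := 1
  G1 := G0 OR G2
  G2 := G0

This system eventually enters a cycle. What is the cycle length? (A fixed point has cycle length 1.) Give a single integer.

Answer: 1

Derivation:
Step 0: 010
Step 1: G0=1(const) G1=G0|G2=0|0=0 G2=G0=0 -> 100
Step 2: G0=1(const) G1=G0|G2=1|0=1 G2=G0=1 -> 111
Step 3: G0=1(const) G1=G0|G2=1|1=1 G2=G0=1 -> 111
State from step 3 equals state from step 2 -> cycle length 1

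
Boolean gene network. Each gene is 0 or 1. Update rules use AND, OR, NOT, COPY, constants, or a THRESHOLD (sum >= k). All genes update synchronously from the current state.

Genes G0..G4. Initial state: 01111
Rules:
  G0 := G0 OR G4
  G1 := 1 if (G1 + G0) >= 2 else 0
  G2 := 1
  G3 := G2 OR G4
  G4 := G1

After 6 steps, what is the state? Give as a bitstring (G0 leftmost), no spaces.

Step 1: G0=G0|G4=0|1=1 G1=(1+0>=2)=0 G2=1(const) G3=G2|G4=1|1=1 G4=G1=1 -> 10111
Step 2: G0=G0|G4=1|1=1 G1=(0+1>=2)=0 G2=1(const) G3=G2|G4=1|1=1 G4=G1=0 -> 10110
Step 3: G0=G0|G4=1|0=1 G1=(0+1>=2)=0 G2=1(const) G3=G2|G4=1|0=1 G4=G1=0 -> 10110
Step 4: G0=G0|G4=1|0=1 G1=(0+1>=2)=0 G2=1(const) G3=G2|G4=1|0=1 G4=G1=0 -> 10110
Step 5: G0=G0|G4=1|0=1 G1=(0+1>=2)=0 G2=1(const) G3=G2|G4=1|0=1 G4=G1=0 -> 10110
Step 6: G0=G0|G4=1|0=1 G1=(0+1>=2)=0 G2=1(const) G3=G2|G4=1|0=1 G4=G1=0 -> 10110

10110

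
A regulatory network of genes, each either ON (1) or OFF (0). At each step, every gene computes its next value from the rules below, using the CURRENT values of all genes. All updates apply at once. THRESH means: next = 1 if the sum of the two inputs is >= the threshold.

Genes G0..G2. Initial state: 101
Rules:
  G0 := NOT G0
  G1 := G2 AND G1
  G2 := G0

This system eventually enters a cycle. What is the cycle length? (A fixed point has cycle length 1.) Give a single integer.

Answer: 2

Derivation:
Step 0: 101
Step 1: G0=NOT G0=NOT 1=0 G1=G2&G1=1&0=0 G2=G0=1 -> 001
Step 2: G0=NOT G0=NOT 0=1 G1=G2&G1=1&0=0 G2=G0=0 -> 100
Step 3: G0=NOT G0=NOT 1=0 G1=G2&G1=0&0=0 G2=G0=1 -> 001
State from step 3 equals state from step 1 -> cycle length 2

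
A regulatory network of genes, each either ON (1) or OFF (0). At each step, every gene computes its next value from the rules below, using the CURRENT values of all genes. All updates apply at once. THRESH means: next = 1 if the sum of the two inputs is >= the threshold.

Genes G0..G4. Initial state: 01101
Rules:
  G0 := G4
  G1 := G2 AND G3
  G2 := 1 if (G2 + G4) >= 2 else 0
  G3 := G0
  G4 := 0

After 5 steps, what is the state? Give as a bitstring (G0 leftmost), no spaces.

Step 1: G0=G4=1 G1=G2&G3=1&0=0 G2=(1+1>=2)=1 G3=G0=0 G4=0(const) -> 10100
Step 2: G0=G4=0 G1=G2&G3=1&0=0 G2=(1+0>=2)=0 G3=G0=1 G4=0(const) -> 00010
Step 3: G0=G4=0 G1=G2&G3=0&1=0 G2=(0+0>=2)=0 G3=G0=0 G4=0(const) -> 00000
Step 4: G0=G4=0 G1=G2&G3=0&0=0 G2=(0+0>=2)=0 G3=G0=0 G4=0(const) -> 00000
Step 5: G0=G4=0 G1=G2&G3=0&0=0 G2=(0+0>=2)=0 G3=G0=0 G4=0(const) -> 00000

00000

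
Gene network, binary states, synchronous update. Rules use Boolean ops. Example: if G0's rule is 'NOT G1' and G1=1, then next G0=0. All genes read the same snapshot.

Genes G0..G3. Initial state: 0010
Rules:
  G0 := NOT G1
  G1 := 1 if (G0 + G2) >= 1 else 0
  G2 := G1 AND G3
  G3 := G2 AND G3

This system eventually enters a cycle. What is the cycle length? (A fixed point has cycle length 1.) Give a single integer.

Answer: 4

Derivation:
Step 0: 0010
Step 1: G0=NOT G1=NOT 0=1 G1=(0+1>=1)=1 G2=G1&G3=0&0=0 G3=G2&G3=1&0=0 -> 1100
Step 2: G0=NOT G1=NOT 1=0 G1=(1+0>=1)=1 G2=G1&G3=1&0=0 G3=G2&G3=0&0=0 -> 0100
Step 3: G0=NOT G1=NOT 1=0 G1=(0+0>=1)=0 G2=G1&G3=1&0=0 G3=G2&G3=0&0=0 -> 0000
Step 4: G0=NOT G1=NOT 0=1 G1=(0+0>=1)=0 G2=G1&G3=0&0=0 G3=G2&G3=0&0=0 -> 1000
Step 5: G0=NOT G1=NOT 0=1 G1=(1+0>=1)=1 G2=G1&G3=0&0=0 G3=G2&G3=0&0=0 -> 1100
State from step 5 equals state from step 1 -> cycle length 4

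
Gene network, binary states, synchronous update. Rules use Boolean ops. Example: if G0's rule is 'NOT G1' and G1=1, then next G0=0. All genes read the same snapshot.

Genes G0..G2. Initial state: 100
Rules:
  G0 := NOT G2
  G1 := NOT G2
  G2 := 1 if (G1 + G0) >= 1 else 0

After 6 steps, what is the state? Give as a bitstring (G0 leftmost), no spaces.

Step 1: G0=NOT G2=NOT 0=1 G1=NOT G2=NOT 0=1 G2=(0+1>=1)=1 -> 111
Step 2: G0=NOT G2=NOT 1=0 G1=NOT G2=NOT 1=0 G2=(1+1>=1)=1 -> 001
Step 3: G0=NOT G2=NOT 1=0 G1=NOT G2=NOT 1=0 G2=(0+0>=1)=0 -> 000
Step 4: G0=NOT G2=NOT 0=1 G1=NOT G2=NOT 0=1 G2=(0+0>=1)=0 -> 110
Step 5: G0=NOT G2=NOT 0=1 G1=NOT G2=NOT 0=1 G2=(1+1>=1)=1 -> 111
Step 6: G0=NOT G2=NOT 1=0 G1=NOT G2=NOT 1=0 G2=(1+1>=1)=1 -> 001

001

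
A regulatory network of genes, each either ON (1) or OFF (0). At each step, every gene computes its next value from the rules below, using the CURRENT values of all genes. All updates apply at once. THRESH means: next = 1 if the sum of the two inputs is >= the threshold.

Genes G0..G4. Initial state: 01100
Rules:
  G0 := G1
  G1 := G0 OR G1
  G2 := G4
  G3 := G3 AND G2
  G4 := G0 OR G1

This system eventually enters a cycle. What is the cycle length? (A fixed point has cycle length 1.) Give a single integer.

Answer: 1

Derivation:
Step 0: 01100
Step 1: G0=G1=1 G1=G0|G1=0|1=1 G2=G4=0 G3=G3&G2=0&1=0 G4=G0|G1=0|1=1 -> 11001
Step 2: G0=G1=1 G1=G0|G1=1|1=1 G2=G4=1 G3=G3&G2=0&0=0 G4=G0|G1=1|1=1 -> 11101
Step 3: G0=G1=1 G1=G0|G1=1|1=1 G2=G4=1 G3=G3&G2=0&1=0 G4=G0|G1=1|1=1 -> 11101
State from step 3 equals state from step 2 -> cycle length 1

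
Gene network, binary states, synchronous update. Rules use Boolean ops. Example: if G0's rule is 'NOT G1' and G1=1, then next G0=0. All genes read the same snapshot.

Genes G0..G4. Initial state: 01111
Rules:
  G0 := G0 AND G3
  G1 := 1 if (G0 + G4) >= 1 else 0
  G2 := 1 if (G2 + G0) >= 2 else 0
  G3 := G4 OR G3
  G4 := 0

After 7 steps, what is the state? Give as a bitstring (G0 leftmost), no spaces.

Step 1: G0=G0&G3=0&1=0 G1=(0+1>=1)=1 G2=(1+0>=2)=0 G3=G4|G3=1|1=1 G4=0(const) -> 01010
Step 2: G0=G0&G3=0&1=0 G1=(0+0>=1)=0 G2=(0+0>=2)=0 G3=G4|G3=0|1=1 G4=0(const) -> 00010
Step 3: G0=G0&G3=0&1=0 G1=(0+0>=1)=0 G2=(0+0>=2)=0 G3=G4|G3=0|1=1 G4=0(const) -> 00010
Step 4: G0=G0&G3=0&1=0 G1=(0+0>=1)=0 G2=(0+0>=2)=0 G3=G4|G3=0|1=1 G4=0(const) -> 00010
Step 5: G0=G0&G3=0&1=0 G1=(0+0>=1)=0 G2=(0+0>=2)=0 G3=G4|G3=0|1=1 G4=0(const) -> 00010
Step 6: G0=G0&G3=0&1=0 G1=(0+0>=1)=0 G2=(0+0>=2)=0 G3=G4|G3=0|1=1 G4=0(const) -> 00010
Step 7: G0=G0&G3=0&1=0 G1=(0+0>=1)=0 G2=(0+0>=2)=0 G3=G4|G3=0|1=1 G4=0(const) -> 00010

00010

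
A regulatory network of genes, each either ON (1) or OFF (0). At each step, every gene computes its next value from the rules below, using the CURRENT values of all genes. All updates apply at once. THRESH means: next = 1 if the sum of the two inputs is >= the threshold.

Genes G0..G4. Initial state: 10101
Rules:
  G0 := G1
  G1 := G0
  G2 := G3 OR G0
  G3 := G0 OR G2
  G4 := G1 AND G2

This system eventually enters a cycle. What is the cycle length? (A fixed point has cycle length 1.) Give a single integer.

Step 0: 10101
Step 1: G0=G1=0 G1=G0=1 G2=G3|G0=0|1=1 G3=G0|G2=1|1=1 G4=G1&G2=0&1=0 -> 01110
Step 2: G0=G1=1 G1=G0=0 G2=G3|G0=1|0=1 G3=G0|G2=0|1=1 G4=G1&G2=1&1=1 -> 10111
Step 3: G0=G1=0 G1=G0=1 G2=G3|G0=1|1=1 G3=G0|G2=1|1=1 G4=G1&G2=0&1=0 -> 01110
State from step 3 equals state from step 1 -> cycle length 2

Answer: 2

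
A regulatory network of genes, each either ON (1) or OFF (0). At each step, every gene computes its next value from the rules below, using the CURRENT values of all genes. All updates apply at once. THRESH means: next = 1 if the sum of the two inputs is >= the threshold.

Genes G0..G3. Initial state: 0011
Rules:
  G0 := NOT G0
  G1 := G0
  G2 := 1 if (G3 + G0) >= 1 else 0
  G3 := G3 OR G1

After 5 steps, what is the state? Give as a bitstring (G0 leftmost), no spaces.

Step 1: G0=NOT G0=NOT 0=1 G1=G0=0 G2=(1+0>=1)=1 G3=G3|G1=1|0=1 -> 1011
Step 2: G0=NOT G0=NOT 1=0 G1=G0=1 G2=(1+1>=1)=1 G3=G3|G1=1|0=1 -> 0111
Step 3: G0=NOT G0=NOT 0=1 G1=G0=0 G2=(1+0>=1)=1 G3=G3|G1=1|1=1 -> 1011
Step 4: G0=NOT G0=NOT 1=0 G1=G0=1 G2=(1+1>=1)=1 G3=G3|G1=1|0=1 -> 0111
Step 5: G0=NOT G0=NOT 0=1 G1=G0=0 G2=(1+0>=1)=1 G3=G3|G1=1|1=1 -> 1011

1011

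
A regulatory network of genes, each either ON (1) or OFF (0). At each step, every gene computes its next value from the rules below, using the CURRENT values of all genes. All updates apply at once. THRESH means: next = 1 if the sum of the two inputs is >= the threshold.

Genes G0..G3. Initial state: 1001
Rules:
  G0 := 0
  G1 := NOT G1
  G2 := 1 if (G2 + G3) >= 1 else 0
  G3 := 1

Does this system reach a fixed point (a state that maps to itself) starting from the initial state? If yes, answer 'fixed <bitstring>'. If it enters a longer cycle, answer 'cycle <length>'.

Step 0: 1001
Step 1: G0=0(const) G1=NOT G1=NOT 0=1 G2=(0+1>=1)=1 G3=1(const) -> 0111
Step 2: G0=0(const) G1=NOT G1=NOT 1=0 G2=(1+1>=1)=1 G3=1(const) -> 0011
Step 3: G0=0(const) G1=NOT G1=NOT 0=1 G2=(1+1>=1)=1 G3=1(const) -> 0111
Cycle of length 2 starting at step 1 -> no fixed point

Answer: cycle 2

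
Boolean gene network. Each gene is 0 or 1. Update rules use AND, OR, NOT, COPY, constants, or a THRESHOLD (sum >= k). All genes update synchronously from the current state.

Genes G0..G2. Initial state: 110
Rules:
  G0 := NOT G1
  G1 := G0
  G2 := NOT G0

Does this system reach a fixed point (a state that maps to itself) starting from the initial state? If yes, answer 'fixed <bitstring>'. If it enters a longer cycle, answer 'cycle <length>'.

Step 0: 110
Step 1: G0=NOT G1=NOT 1=0 G1=G0=1 G2=NOT G0=NOT 1=0 -> 010
Step 2: G0=NOT G1=NOT 1=0 G1=G0=0 G2=NOT G0=NOT 0=1 -> 001
Step 3: G0=NOT G1=NOT 0=1 G1=G0=0 G2=NOT G0=NOT 0=1 -> 101
Step 4: G0=NOT G1=NOT 0=1 G1=G0=1 G2=NOT G0=NOT 1=0 -> 110
Cycle of length 4 starting at step 0 -> no fixed point

Answer: cycle 4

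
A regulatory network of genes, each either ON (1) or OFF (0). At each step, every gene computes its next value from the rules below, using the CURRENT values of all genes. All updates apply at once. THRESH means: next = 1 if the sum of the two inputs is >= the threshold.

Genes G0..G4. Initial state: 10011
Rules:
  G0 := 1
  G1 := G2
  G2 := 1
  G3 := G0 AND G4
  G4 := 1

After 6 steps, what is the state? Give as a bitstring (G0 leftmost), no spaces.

Step 1: G0=1(const) G1=G2=0 G2=1(const) G3=G0&G4=1&1=1 G4=1(const) -> 10111
Step 2: G0=1(const) G1=G2=1 G2=1(const) G3=G0&G4=1&1=1 G4=1(const) -> 11111
Step 3: G0=1(const) G1=G2=1 G2=1(const) G3=G0&G4=1&1=1 G4=1(const) -> 11111
Step 4: G0=1(const) G1=G2=1 G2=1(const) G3=G0&G4=1&1=1 G4=1(const) -> 11111
Step 5: G0=1(const) G1=G2=1 G2=1(const) G3=G0&G4=1&1=1 G4=1(const) -> 11111
Step 6: G0=1(const) G1=G2=1 G2=1(const) G3=G0&G4=1&1=1 G4=1(const) -> 11111

11111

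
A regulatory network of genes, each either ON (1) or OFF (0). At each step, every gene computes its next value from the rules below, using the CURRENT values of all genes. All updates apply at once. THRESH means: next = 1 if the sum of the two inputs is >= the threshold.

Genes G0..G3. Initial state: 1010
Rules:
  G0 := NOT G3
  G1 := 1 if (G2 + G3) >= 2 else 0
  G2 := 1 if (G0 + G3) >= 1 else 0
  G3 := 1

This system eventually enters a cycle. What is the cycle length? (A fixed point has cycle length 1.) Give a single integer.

Step 0: 1010
Step 1: G0=NOT G3=NOT 0=1 G1=(1+0>=2)=0 G2=(1+0>=1)=1 G3=1(const) -> 1011
Step 2: G0=NOT G3=NOT 1=0 G1=(1+1>=2)=1 G2=(1+1>=1)=1 G3=1(const) -> 0111
Step 3: G0=NOT G3=NOT 1=0 G1=(1+1>=2)=1 G2=(0+1>=1)=1 G3=1(const) -> 0111
State from step 3 equals state from step 2 -> cycle length 1

Answer: 1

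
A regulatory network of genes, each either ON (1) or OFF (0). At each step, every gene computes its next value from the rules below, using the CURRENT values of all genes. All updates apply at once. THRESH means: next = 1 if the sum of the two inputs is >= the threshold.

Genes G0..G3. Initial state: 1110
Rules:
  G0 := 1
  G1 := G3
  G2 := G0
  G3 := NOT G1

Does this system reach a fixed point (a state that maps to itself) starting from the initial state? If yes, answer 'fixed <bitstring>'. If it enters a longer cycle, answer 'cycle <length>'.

Answer: cycle 4

Derivation:
Step 0: 1110
Step 1: G0=1(const) G1=G3=0 G2=G0=1 G3=NOT G1=NOT 1=0 -> 1010
Step 2: G0=1(const) G1=G3=0 G2=G0=1 G3=NOT G1=NOT 0=1 -> 1011
Step 3: G0=1(const) G1=G3=1 G2=G0=1 G3=NOT G1=NOT 0=1 -> 1111
Step 4: G0=1(const) G1=G3=1 G2=G0=1 G3=NOT G1=NOT 1=0 -> 1110
Cycle of length 4 starting at step 0 -> no fixed point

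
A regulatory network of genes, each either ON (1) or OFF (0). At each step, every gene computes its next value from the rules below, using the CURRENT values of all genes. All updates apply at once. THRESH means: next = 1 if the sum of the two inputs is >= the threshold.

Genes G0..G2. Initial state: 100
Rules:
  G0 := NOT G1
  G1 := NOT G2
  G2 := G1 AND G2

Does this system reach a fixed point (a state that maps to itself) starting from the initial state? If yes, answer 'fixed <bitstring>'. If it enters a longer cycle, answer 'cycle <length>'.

Step 0: 100
Step 1: G0=NOT G1=NOT 0=1 G1=NOT G2=NOT 0=1 G2=G1&G2=0&0=0 -> 110
Step 2: G0=NOT G1=NOT 1=0 G1=NOT G2=NOT 0=1 G2=G1&G2=1&0=0 -> 010
Step 3: G0=NOT G1=NOT 1=0 G1=NOT G2=NOT 0=1 G2=G1&G2=1&0=0 -> 010
Fixed point reached at step 2: 010

Answer: fixed 010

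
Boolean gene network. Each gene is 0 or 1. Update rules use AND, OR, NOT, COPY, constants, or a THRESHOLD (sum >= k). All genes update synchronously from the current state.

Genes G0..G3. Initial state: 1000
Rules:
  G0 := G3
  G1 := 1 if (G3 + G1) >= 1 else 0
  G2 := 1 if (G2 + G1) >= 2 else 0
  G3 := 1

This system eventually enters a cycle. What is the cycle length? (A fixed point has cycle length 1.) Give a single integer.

Step 0: 1000
Step 1: G0=G3=0 G1=(0+0>=1)=0 G2=(0+0>=2)=0 G3=1(const) -> 0001
Step 2: G0=G3=1 G1=(1+0>=1)=1 G2=(0+0>=2)=0 G3=1(const) -> 1101
Step 3: G0=G3=1 G1=(1+1>=1)=1 G2=(0+1>=2)=0 G3=1(const) -> 1101
State from step 3 equals state from step 2 -> cycle length 1

Answer: 1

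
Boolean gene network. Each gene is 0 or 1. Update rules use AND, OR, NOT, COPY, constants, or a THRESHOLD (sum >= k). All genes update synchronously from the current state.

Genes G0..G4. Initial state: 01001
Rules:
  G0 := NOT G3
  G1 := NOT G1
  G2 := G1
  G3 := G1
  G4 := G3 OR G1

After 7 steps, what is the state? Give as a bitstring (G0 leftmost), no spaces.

Step 1: G0=NOT G3=NOT 0=1 G1=NOT G1=NOT 1=0 G2=G1=1 G3=G1=1 G4=G3|G1=0|1=1 -> 10111
Step 2: G0=NOT G3=NOT 1=0 G1=NOT G1=NOT 0=1 G2=G1=0 G3=G1=0 G4=G3|G1=1|0=1 -> 01001
Step 3: G0=NOT G3=NOT 0=1 G1=NOT G1=NOT 1=0 G2=G1=1 G3=G1=1 G4=G3|G1=0|1=1 -> 10111
Step 4: G0=NOT G3=NOT 1=0 G1=NOT G1=NOT 0=1 G2=G1=0 G3=G1=0 G4=G3|G1=1|0=1 -> 01001
Step 5: G0=NOT G3=NOT 0=1 G1=NOT G1=NOT 1=0 G2=G1=1 G3=G1=1 G4=G3|G1=0|1=1 -> 10111
Step 6: G0=NOT G3=NOT 1=0 G1=NOT G1=NOT 0=1 G2=G1=0 G3=G1=0 G4=G3|G1=1|0=1 -> 01001
Step 7: G0=NOT G3=NOT 0=1 G1=NOT G1=NOT 1=0 G2=G1=1 G3=G1=1 G4=G3|G1=0|1=1 -> 10111

10111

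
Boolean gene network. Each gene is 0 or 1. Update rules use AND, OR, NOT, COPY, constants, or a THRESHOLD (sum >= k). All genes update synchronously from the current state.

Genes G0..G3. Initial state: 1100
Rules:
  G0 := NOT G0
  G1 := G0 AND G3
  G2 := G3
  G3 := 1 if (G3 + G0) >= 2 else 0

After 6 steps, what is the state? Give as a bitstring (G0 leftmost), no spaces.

Step 1: G0=NOT G0=NOT 1=0 G1=G0&G3=1&0=0 G2=G3=0 G3=(0+1>=2)=0 -> 0000
Step 2: G0=NOT G0=NOT 0=1 G1=G0&G3=0&0=0 G2=G3=0 G3=(0+0>=2)=0 -> 1000
Step 3: G0=NOT G0=NOT 1=0 G1=G0&G3=1&0=0 G2=G3=0 G3=(0+1>=2)=0 -> 0000
Step 4: G0=NOT G0=NOT 0=1 G1=G0&G3=0&0=0 G2=G3=0 G3=(0+0>=2)=0 -> 1000
Step 5: G0=NOT G0=NOT 1=0 G1=G0&G3=1&0=0 G2=G3=0 G3=(0+1>=2)=0 -> 0000
Step 6: G0=NOT G0=NOT 0=1 G1=G0&G3=0&0=0 G2=G3=0 G3=(0+0>=2)=0 -> 1000

1000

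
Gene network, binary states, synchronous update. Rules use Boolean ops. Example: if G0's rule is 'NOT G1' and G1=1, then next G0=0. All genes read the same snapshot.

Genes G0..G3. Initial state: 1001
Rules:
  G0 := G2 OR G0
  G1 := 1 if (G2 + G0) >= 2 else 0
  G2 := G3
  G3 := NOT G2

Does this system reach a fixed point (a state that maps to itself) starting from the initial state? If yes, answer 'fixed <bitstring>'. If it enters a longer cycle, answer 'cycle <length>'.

Step 0: 1001
Step 1: G0=G2|G0=0|1=1 G1=(0+1>=2)=0 G2=G3=1 G3=NOT G2=NOT 0=1 -> 1011
Step 2: G0=G2|G0=1|1=1 G1=(1+1>=2)=1 G2=G3=1 G3=NOT G2=NOT 1=0 -> 1110
Step 3: G0=G2|G0=1|1=1 G1=(1+1>=2)=1 G2=G3=0 G3=NOT G2=NOT 1=0 -> 1100
Step 4: G0=G2|G0=0|1=1 G1=(0+1>=2)=0 G2=G3=0 G3=NOT G2=NOT 0=1 -> 1001
Cycle of length 4 starting at step 0 -> no fixed point

Answer: cycle 4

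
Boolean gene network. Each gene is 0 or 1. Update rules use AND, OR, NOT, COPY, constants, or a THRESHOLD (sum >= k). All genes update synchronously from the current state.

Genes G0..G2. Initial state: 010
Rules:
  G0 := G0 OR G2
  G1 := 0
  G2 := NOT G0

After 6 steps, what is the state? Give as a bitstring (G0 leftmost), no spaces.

Step 1: G0=G0|G2=0|0=0 G1=0(const) G2=NOT G0=NOT 0=1 -> 001
Step 2: G0=G0|G2=0|1=1 G1=0(const) G2=NOT G0=NOT 0=1 -> 101
Step 3: G0=G0|G2=1|1=1 G1=0(const) G2=NOT G0=NOT 1=0 -> 100
Step 4: G0=G0|G2=1|0=1 G1=0(const) G2=NOT G0=NOT 1=0 -> 100
Step 5: G0=G0|G2=1|0=1 G1=0(const) G2=NOT G0=NOT 1=0 -> 100
Step 6: G0=G0|G2=1|0=1 G1=0(const) G2=NOT G0=NOT 1=0 -> 100

100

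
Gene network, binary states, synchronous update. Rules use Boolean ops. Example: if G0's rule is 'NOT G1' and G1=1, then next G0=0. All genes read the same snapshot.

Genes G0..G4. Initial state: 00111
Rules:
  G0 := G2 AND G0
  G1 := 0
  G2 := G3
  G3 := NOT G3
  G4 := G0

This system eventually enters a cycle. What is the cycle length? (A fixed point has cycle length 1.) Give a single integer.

Answer: 2

Derivation:
Step 0: 00111
Step 1: G0=G2&G0=1&0=0 G1=0(const) G2=G3=1 G3=NOT G3=NOT 1=0 G4=G0=0 -> 00100
Step 2: G0=G2&G0=1&0=0 G1=0(const) G2=G3=0 G3=NOT G3=NOT 0=1 G4=G0=0 -> 00010
Step 3: G0=G2&G0=0&0=0 G1=0(const) G2=G3=1 G3=NOT G3=NOT 1=0 G4=G0=0 -> 00100
State from step 3 equals state from step 1 -> cycle length 2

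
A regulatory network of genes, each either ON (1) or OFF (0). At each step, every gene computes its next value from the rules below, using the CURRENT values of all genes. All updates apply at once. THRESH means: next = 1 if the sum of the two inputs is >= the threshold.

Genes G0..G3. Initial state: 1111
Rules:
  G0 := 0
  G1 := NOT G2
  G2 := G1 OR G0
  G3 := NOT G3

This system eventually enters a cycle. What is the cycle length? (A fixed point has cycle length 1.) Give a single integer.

Answer: 4

Derivation:
Step 0: 1111
Step 1: G0=0(const) G1=NOT G2=NOT 1=0 G2=G1|G0=1|1=1 G3=NOT G3=NOT 1=0 -> 0010
Step 2: G0=0(const) G1=NOT G2=NOT 1=0 G2=G1|G0=0|0=0 G3=NOT G3=NOT 0=1 -> 0001
Step 3: G0=0(const) G1=NOT G2=NOT 0=1 G2=G1|G0=0|0=0 G3=NOT G3=NOT 1=0 -> 0100
Step 4: G0=0(const) G1=NOT G2=NOT 0=1 G2=G1|G0=1|0=1 G3=NOT G3=NOT 0=1 -> 0111
Step 5: G0=0(const) G1=NOT G2=NOT 1=0 G2=G1|G0=1|0=1 G3=NOT G3=NOT 1=0 -> 0010
State from step 5 equals state from step 1 -> cycle length 4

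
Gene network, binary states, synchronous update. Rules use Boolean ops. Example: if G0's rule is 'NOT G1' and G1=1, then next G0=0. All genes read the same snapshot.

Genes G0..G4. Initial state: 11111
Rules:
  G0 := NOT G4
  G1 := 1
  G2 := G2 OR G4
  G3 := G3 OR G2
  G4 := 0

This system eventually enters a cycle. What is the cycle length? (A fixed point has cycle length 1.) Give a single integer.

Step 0: 11111
Step 1: G0=NOT G4=NOT 1=0 G1=1(const) G2=G2|G4=1|1=1 G3=G3|G2=1|1=1 G4=0(const) -> 01110
Step 2: G0=NOT G4=NOT 0=1 G1=1(const) G2=G2|G4=1|0=1 G3=G3|G2=1|1=1 G4=0(const) -> 11110
Step 3: G0=NOT G4=NOT 0=1 G1=1(const) G2=G2|G4=1|0=1 G3=G3|G2=1|1=1 G4=0(const) -> 11110
State from step 3 equals state from step 2 -> cycle length 1

Answer: 1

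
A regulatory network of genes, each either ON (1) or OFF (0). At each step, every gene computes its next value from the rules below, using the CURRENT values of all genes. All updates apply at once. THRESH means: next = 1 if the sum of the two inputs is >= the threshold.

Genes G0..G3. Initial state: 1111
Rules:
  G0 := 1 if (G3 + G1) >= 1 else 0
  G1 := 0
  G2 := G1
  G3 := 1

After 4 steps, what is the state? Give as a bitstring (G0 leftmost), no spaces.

Step 1: G0=(1+1>=1)=1 G1=0(const) G2=G1=1 G3=1(const) -> 1011
Step 2: G0=(1+0>=1)=1 G1=0(const) G2=G1=0 G3=1(const) -> 1001
Step 3: G0=(1+0>=1)=1 G1=0(const) G2=G1=0 G3=1(const) -> 1001
Step 4: G0=(1+0>=1)=1 G1=0(const) G2=G1=0 G3=1(const) -> 1001

1001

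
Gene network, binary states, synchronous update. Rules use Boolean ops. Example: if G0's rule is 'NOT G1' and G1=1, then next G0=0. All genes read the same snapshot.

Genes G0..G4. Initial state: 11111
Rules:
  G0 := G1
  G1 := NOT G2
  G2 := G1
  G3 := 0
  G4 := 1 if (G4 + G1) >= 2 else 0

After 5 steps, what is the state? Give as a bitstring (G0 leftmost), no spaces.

Step 1: G0=G1=1 G1=NOT G2=NOT 1=0 G2=G1=1 G3=0(const) G4=(1+1>=2)=1 -> 10101
Step 2: G0=G1=0 G1=NOT G2=NOT 1=0 G2=G1=0 G3=0(const) G4=(1+0>=2)=0 -> 00000
Step 3: G0=G1=0 G1=NOT G2=NOT 0=1 G2=G1=0 G3=0(const) G4=(0+0>=2)=0 -> 01000
Step 4: G0=G1=1 G1=NOT G2=NOT 0=1 G2=G1=1 G3=0(const) G4=(0+1>=2)=0 -> 11100
Step 5: G0=G1=1 G1=NOT G2=NOT 1=0 G2=G1=1 G3=0(const) G4=(0+1>=2)=0 -> 10100

10100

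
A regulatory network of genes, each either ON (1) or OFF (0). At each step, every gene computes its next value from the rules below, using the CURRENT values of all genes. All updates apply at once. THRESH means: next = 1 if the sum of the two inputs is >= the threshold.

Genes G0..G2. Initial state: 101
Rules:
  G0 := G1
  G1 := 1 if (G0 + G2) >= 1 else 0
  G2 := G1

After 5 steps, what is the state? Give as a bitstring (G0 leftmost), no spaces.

Step 1: G0=G1=0 G1=(1+1>=1)=1 G2=G1=0 -> 010
Step 2: G0=G1=1 G1=(0+0>=1)=0 G2=G1=1 -> 101
Step 3: G0=G1=0 G1=(1+1>=1)=1 G2=G1=0 -> 010
Step 4: G0=G1=1 G1=(0+0>=1)=0 G2=G1=1 -> 101
Step 5: G0=G1=0 G1=(1+1>=1)=1 G2=G1=0 -> 010

010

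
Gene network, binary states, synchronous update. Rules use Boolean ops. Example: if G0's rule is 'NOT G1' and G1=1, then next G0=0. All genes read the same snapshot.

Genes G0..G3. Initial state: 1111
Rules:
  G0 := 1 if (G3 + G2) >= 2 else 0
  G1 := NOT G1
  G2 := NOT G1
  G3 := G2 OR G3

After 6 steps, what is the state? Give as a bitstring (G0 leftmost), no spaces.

Step 1: G0=(1+1>=2)=1 G1=NOT G1=NOT 1=0 G2=NOT G1=NOT 1=0 G3=G2|G3=1|1=1 -> 1001
Step 2: G0=(1+0>=2)=0 G1=NOT G1=NOT 0=1 G2=NOT G1=NOT 0=1 G3=G2|G3=0|1=1 -> 0111
Step 3: G0=(1+1>=2)=1 G1=NOT G1=NOT 1=0 G2=NOT G1=NOT 1=0 G3=G2|G3=1|1=1 -> 1001
Step 4: G0=(1+0>=2)=0 G1=NOT G1=NOT 0=1 G2=NOT G1=NOT 0=1 G3=G2|G3=0|1=1 -> 0111
Step 5: G0=(1+1>=2)=1 G1=NOT G1=NOT 1=0 G2=NOT G1=NOT 1=0 G3=G2|G3=1|1=1 -> 1001
Step 6: G0=(1+0>=2)=0 G1=NOT G1=NOT 0=1 G2=NOT G1=NOT 0=1 G3=G2|G3=0|1=1 -> 0111

0111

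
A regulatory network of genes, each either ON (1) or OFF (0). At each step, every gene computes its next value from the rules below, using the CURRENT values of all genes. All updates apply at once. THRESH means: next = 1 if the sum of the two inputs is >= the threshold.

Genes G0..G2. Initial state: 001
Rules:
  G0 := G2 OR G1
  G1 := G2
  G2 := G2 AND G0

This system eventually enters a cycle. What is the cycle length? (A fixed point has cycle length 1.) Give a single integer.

Step 0: 001
Step 1: G0=G2|G1=1|0=1 G1=G2=1 G2=G2&G0=1&0=0 -> 110
Step 2: G0=G2|G1=0|1=1 G1=G2=0 G2=G2&G0=0&1=0 -> 100
Step 3: G0=G2|G1=0|0=0 G1=G2=0 G2=G2&G0=0&1=0 -> 000
Step 4: G0=G2|G1=0|0=0 G1=G2=0 G2=G2&G0=0&0=0 -> 000
State from step 4 equals state from step 3 -> cycle length 1

Answer: 1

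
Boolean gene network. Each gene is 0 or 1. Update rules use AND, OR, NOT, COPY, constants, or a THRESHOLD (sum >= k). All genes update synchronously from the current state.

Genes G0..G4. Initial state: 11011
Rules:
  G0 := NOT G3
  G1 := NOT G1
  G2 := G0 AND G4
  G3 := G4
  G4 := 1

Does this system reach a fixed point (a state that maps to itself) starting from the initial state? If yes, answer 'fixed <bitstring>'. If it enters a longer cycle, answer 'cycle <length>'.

Step 0: 11011
Step 1: G0=NOT G3=NOT 1=0 G1=NOT G1=NOT 1=0 G2=G0&G4=1&1=1 G3=G4=1 G4=1(const) -> 00111
Step 2: G0=NOT G3=NOT 1=0 G1=NOT G1=NOT 0=1 G2=G0&G4=0&1=0 G3=G4=1 G4=1(const) -> 01011
Step 3: G0=NOT G3=NOT 1=0 G1=NOT G1=NOT 1=0 G2=G0&G4=0&1=0 G3=G4=1 G4=1(const) -> 00011
Step 4: G0=NOT G3=NOT 1=0 G1=NOT G1=NOT 0=1 G2=G0&G4=0&1=0 G3=G4=1 G4=1(const) -> 01011
Cycle of length 2 starting at step 2 -> no fixed point

Answer: cycle 2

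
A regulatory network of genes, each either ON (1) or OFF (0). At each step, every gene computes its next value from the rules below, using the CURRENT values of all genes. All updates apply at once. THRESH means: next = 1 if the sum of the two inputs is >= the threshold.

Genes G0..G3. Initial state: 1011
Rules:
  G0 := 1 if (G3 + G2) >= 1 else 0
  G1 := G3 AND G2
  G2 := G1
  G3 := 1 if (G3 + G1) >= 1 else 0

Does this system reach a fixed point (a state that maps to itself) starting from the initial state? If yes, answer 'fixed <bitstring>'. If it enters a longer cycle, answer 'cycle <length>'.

Answer: cycle 2

Derivation:
Step 0: 1011
Step 1: G0=(1+1>=1)=1 G1=G3&G2=1&1=1 G2=G1=0 G3=(1+0>=1)=1 -> 1101
Step 2: G0=(1+0>=1)=1 G1=G3&G2=1&0=0 G2=G1=1 G3=(1+1>=1)=1 -> 1011
Cycle of length 2 starting at step 0 -> no fixed point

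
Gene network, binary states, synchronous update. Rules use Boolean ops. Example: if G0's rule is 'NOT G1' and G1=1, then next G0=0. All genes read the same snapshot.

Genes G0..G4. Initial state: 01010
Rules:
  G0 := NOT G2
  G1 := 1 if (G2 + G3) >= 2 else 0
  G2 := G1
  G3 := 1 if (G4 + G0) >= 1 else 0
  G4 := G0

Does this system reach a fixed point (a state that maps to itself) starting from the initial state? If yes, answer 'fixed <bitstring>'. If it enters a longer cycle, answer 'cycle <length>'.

Answer: fixed 10011

Derivation:
Step 0: 01010
Step 1: G0=NOT G2=NOT 0=1 G1=(0+1>=2)=0 G2=G1=1 G3=(0+0>=1)=0 G4=G0=0 -> 10100
Step 2: G0=NOT G2=NOT 1=0 G1=(1+0>=2)=0 G2=G1=0 G3=(0+1>=1)=1 G4=G0=1 -> 00011
Step 3: G0=NOT G2=NOT 0=1 G1=(0+1>=2)=0 G2=G1=0 G3=(1+0>=1)=1 G4=G0=0 -> 10010
Step 4: G0=NOT G2=NOT 0=1 G1=(0+1>=2)=0 G2=G1=0 G3=(0+1>=1)=1 G4=G0=1 -> 10011
Step 5: G0=NOT G2=NOT 0=1 G1=(0+1>=2)=0 G2=G1=0 G3=(1+1>=1)=1 G4=G0=1 -> 10011
Fixed point reached at step 4: 10011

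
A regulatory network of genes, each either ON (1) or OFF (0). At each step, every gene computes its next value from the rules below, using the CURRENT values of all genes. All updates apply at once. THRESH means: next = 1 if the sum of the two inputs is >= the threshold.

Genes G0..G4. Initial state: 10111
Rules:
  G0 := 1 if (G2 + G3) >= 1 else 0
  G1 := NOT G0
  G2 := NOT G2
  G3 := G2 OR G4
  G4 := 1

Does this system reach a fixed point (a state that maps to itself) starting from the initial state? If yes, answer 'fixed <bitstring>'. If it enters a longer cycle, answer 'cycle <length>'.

Step 0: 10111
Step 1: G0=(1+1>=1)=1 G1=NOT G0=NOT 1=0 G2=NOT G2=NOT 1=0 G3=G2|G4=1|1=1 G4=1(const) -> 10011
Step 2: G0=(0+1>=1)=1 G1=NOT G0=NOT 1=0 G2=NOT G2=NOT 0=1 G3=G2|G4=0|1=1 G4=1(const) -> 10111
Cycle of length 2 starting at step 0 -> no fixed point

Answer: cycle 2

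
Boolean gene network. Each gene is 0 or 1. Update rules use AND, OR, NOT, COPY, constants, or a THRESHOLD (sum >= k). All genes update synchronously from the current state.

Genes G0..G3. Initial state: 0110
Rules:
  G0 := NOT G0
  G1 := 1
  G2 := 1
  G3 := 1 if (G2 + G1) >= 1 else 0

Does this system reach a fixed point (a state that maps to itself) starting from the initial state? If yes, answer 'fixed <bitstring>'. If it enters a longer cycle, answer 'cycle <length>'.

Answer: cycle 2

Derivation:
Step 0: 0110
Step 1: G0=NOT G0=NOT 0=1 G1=1(const) G2=1(const) G3=(1+1>=1)=1 -> 1111
Step 2: G0=NOT G0=NOT 1=0 G1=1(const) G2=1(const) G3=(1+1>=1)=1 -> 0111
Step 3: G0=NOT G0=NOT 0=1 G1=1(const) G2=1(const) G3=(1+1>=1)=1 -> 1111
Cycle of length 2 starting at step 1 -> no fixed point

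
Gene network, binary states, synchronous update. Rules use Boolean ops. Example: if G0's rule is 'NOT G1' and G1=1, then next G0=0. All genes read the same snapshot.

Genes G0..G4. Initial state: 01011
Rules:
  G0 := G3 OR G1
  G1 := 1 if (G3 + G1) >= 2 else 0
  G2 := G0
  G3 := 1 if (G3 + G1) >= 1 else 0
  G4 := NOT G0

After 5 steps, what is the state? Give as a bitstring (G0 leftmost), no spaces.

Step 1: G0=G3|G1=1|1=1 G1=(1+1>=2)=1 G2=G0=0 G3=(1+1>=1)=1 G4=NOT G0=NOT 0=1 -> 11011
Step 2: G0=G3|G1=1|1=1 G1=(1+1>=2)=1 G2=G0=1 G3=(1+1>=1)=1 G4=NOT G0=NOT 1=0 -> 11110
Step 3: G0=G3|G1=1|1=1 G1=(1+1>=2)=1 G2=G0=1 G3=(1+1>=1)=1 G4=NOT G0=NOT 1=0 -> 11110
Step 4: G0=G3|G1=1|1=1 G1=(1+1>=2)=1 G2=G0=1 G3=(1+1>=1)=1 G4=NOT G0=NOT 1=0 -> 11110
Step 5: G0=G3|G1=1|1=1 G1=(1+1>=2)=1 G2=G0=1 G3=(1+1>=1)=1 G4=NOT G0=NOT 1=0 -> 11110

11110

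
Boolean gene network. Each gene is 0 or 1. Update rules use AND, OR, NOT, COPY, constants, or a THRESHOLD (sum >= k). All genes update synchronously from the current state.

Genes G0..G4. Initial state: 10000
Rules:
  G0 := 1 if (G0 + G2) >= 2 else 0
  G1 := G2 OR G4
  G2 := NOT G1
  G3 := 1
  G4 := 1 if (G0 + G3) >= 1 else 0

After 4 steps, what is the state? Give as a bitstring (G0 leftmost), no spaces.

Step 1: G0=(1+0>=2)=0 G1=G2|G4=0|0=0 G2=NOT G1=NOT 0=1 G3=1(const) G4=(1+0>=1)=1 -> 00111
Step 2: G0=(0+1>=2)=0 G1=G2|G4=1|1=1 G2=NOT G1=NOT 0=1 G3=1(const) G4=(0+1>=1)=1 -> 01111
Step 3: G0=(0+1>=2)=0 G1=G2|G4=1|1=1 G2=NOT G1=NOT 1=0 G3=1(const) G4=(0+1>=1)=1 -> 01011
Step 4: G0=(0+0>=2)=0 G1=G2|G4=0|1=1 G2=NOT G1=NOT 1=0 G3=1(const) G4=(0+1>=1)=1 -> 01011

01011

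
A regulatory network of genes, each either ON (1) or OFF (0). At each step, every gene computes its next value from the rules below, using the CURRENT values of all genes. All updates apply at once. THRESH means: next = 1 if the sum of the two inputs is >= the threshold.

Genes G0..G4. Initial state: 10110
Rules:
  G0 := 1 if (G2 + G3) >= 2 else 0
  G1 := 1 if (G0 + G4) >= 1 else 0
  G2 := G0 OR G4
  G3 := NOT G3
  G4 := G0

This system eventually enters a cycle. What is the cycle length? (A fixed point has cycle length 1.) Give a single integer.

Step 0: 10110
Step 1: G0=(1+1>=2)=1 G1=(1+0>=1)=1 G2=G0|G4=1|0=1 G3=NOT G3=NOT 1=0 G4=G0=1 -> 11101
Step 2: G0=(1+0>=2)=0 G1=(1+1>=1)=1 G2=G0|G4=1|1=1 G3=NOT G3=NOT 0=1 G4=G0=1 -> 01111
Step 3: G0=(1+1>=2)=1 G1=(0+1>=1)=1 G2=G0|G4=0|1=1 G3=NOT G3=NOT 1=0 G4=G0=0 -> 11100
Step 4: G0=(1+0>=2)=0 G1=(1+0>=1)=1 G2=G0|G4=1|0=1 G3=NOT G3=NOT 0=1 G4=G0=1 -> 01111
State from step 4 equals state from step 2 -> cycle length 2

Answer: 2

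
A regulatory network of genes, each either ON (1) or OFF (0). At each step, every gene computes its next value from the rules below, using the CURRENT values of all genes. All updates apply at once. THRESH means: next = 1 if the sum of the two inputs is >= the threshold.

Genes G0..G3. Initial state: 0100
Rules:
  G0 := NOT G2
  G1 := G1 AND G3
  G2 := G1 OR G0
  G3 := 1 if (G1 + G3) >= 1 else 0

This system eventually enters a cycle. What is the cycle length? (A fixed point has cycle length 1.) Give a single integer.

Answer: 4

Derivation:
Step 0: 0100
Step 1: G0=NOT G2=NOT 0=1 G1=G1&G3=1&0=0 G2=G1|G0=1|0=1 G3=(1+0>=1)=1 -> 1011
Step 2: G0=NOT G2=NOT 1=0 G1=G1&G3=0&1=0 G2=G1|G0=0|1=1 G3=(0+1>=1)=1 -> 0011
Step 3: G0=NOT G2=NOT 1=0 G1=G1&G3=0&1=0 G2=G1|G0=0|0=0 G3=(0+1>=1)=1 -> 0001
Step 4: G0=NOT G2=NOT 0=1 G1=G1&G3=0&1=0 G2=G1|G0=0|0=0 G3=(0+1>=1)=1 -> 1001
Step 5: G0=NOT G2=NOT 0=1 G1=G1&G3=0&1=0 G2=G1|G0=0|1=1 G3=(0+1>=1)=1 -> 1011
State from step 5 equals state from step 1 -> cycle length 4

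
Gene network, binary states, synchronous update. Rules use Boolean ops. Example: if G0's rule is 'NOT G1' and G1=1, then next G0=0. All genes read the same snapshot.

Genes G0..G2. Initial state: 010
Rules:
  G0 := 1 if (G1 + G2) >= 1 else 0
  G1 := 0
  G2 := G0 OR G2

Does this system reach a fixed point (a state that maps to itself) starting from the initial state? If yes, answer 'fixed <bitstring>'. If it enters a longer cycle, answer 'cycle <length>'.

Answer: fixed 101

Derivation:
Step 0: 010
Step 1: G0=(1+0>=1)=1 G1=0(const) G2=G0|G2=0|0=0 -> 100
Step 2: G0=(0+0>=1)=0 G1=0(const) G2=G0|G2=1|0=1 -> 001
Step 3: G0=(0+1>=1)=1 G1=0(const) G2=G0|G2=0|1=1 -> 101
Step 4: G0=(0+1>=1)=1 G1=0(const) G2=G0|G2=1|1=1 -> 101
Fixed point reached at step 3: 101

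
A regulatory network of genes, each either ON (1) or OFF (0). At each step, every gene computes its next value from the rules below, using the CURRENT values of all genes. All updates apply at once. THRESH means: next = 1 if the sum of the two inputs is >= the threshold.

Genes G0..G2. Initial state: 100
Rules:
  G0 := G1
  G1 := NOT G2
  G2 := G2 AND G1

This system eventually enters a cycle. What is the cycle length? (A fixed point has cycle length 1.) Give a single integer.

Step 0: 100
Step 1: G0=G1=0 G1=NOT G2=NOT 0=1 G2=G2&G1=0&0=0 -> 010
Step 2: G0=G1=1 G1=NOT G2=NOT 0=1 G2=G2&G1=0&1=0 -> 110
Step 3: G0=G1=1 G1=NOT G2=NOT 0=1 G2=G2&G1=0&1=0 -> 110
State from step 3 equals state from step 2 -> cycle length 1

Answer: 1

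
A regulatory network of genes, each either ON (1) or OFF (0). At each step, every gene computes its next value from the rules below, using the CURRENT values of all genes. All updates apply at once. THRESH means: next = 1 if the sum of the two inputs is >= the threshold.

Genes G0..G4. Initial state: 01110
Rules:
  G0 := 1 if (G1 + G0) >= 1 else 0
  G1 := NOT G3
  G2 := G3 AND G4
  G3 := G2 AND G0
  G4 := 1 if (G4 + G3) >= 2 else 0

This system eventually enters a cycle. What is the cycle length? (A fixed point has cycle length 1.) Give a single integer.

Answer: 1

Derivation:
Step 0: 01110
Step 1: G0=(1+0>=1)=1 G1=NOT G3=NOT 1=0 G2=G3&G4=1&0=0 G3=G2&G0=1&0=0 G4=(0+1>=2)=0 -> 10000
Step 2: G0=(0+1>=1)=1 G1=NOT G3=NOT 0=1 G2=G3&G4=0&0=0 G3=G2&G0=0&1=0 G4=(0+0>=2)=0 -> 11000
Step 3: G0=(1+1>=1)=1 G1=NOT G3=NOT 0=1 G2=G3&G4=0&0=0 G3=G2&G0=0&1=0 G4=(0+0>=2)=0 -> 11000
State from step 3 equals state from step 2 -> cycle length 1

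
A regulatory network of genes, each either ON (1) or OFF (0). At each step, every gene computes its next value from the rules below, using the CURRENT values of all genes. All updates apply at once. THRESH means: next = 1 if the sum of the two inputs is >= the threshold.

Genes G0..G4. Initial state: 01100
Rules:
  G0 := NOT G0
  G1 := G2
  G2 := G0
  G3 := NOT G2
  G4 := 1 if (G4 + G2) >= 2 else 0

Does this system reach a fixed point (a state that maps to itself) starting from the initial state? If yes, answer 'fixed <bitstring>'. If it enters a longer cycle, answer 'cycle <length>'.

Step 0: 01100
Step 1: G0=NOT G0=NOT 0=1 G1=G2=1 G2=G0=0 G3=NOT G2=NOT 1=0 G4=(0+1>=2)=0 -> 11000
Step 2: G0=NOT G0=NOT 1=0 G1=G2=0 G2=G0=1 G3=NOT G2=NOT 0=1 G4=(0+0>=2)=0 -> 00110
Step 3: G0=NOT G0=NOT 0=1 G1=G2=1 G2=G0=0 G3=NOT G2=NOT 1=0 G4=(0+1>=2)=0 -> 11000
Cycle of length 2 starting at step 1 -> no fixed point

Answer: cycle 2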